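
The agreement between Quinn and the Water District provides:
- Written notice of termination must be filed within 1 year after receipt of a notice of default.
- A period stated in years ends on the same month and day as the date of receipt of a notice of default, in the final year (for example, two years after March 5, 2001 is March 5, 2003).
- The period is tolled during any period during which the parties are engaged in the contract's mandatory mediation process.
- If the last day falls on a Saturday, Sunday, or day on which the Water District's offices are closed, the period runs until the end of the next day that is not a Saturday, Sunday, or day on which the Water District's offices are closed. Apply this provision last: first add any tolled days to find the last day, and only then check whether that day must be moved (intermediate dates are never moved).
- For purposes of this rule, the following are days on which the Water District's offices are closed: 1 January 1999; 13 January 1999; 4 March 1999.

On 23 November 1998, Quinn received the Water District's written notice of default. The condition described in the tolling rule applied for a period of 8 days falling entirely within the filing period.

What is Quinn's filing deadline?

December 1, 1999

1 year after 23 November 1998 is November 23, 1999.
Tolling adds 8 days: November 23, 1999 + 8 days = December 1, 1999.
December 1, 1999 is a Wednesday and not a day on which the Water District's offices are closed, so no extension applies.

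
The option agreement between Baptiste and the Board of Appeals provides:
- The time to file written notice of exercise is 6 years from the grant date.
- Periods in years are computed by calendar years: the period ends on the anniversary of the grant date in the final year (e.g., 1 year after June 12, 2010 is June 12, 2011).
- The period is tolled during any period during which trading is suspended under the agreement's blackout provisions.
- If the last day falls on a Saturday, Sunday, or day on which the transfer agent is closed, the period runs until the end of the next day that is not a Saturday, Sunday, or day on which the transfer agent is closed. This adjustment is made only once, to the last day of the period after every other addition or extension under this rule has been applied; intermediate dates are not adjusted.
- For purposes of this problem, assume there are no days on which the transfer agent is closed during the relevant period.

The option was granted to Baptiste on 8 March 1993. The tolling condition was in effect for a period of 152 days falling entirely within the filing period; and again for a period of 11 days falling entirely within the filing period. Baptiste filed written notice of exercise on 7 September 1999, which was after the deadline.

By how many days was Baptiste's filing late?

20 days

6 years after 8 March 1993 is March 8, 1999.
Tolling adds 152 days: March 8, 1999 + 152 days = August 7, 1999.
Tolling adds 11 days: August 7, 1999 + 11 days = August 18, 1999.
August 18, 1999 is a Wednesday and not a day on which the transfer agent is closed, so no extension applies.
The deadline is August 18, 1999; from August 18, 1999 to September 7, 1999 is 20 days.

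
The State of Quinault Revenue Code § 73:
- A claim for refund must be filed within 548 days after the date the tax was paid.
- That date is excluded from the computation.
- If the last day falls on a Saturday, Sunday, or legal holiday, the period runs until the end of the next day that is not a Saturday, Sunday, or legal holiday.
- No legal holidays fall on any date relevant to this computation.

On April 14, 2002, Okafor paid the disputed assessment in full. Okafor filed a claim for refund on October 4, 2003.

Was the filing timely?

548 days after April 14, 2002 is October 14, 2003.
October 14, 2003 is a Tuesday and not a legal holiday, so no extension applies.
The deadline is October 14, 2003; the filing on October 4, 2003 is on or before that date.

Yes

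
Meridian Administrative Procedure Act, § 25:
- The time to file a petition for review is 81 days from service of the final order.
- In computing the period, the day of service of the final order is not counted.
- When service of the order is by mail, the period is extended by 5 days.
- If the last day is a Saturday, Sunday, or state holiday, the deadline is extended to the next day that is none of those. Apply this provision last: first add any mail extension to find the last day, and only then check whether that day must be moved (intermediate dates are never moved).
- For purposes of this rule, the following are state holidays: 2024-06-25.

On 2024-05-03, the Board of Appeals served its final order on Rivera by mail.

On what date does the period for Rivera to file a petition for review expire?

July 29, 2024

81 days after 2024-05-03 is July 23, 2024.
Service was by mail, adding 5 days: July 23, 2024 + 5 days = July 28, 2024.
July 28, 2024 is Sunday. The next qualifying day is July 29, 2024.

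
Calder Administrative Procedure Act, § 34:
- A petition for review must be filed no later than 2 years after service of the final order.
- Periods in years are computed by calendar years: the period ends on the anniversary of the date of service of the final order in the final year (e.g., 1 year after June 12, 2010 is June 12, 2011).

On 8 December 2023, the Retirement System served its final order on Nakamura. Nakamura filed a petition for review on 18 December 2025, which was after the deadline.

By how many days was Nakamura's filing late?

10 days

2 years after 8 December 2023 is December 8, 2025.
The deadline is December 8, 2025; from December 8, 2025 to December 18, 2025 is 10 days.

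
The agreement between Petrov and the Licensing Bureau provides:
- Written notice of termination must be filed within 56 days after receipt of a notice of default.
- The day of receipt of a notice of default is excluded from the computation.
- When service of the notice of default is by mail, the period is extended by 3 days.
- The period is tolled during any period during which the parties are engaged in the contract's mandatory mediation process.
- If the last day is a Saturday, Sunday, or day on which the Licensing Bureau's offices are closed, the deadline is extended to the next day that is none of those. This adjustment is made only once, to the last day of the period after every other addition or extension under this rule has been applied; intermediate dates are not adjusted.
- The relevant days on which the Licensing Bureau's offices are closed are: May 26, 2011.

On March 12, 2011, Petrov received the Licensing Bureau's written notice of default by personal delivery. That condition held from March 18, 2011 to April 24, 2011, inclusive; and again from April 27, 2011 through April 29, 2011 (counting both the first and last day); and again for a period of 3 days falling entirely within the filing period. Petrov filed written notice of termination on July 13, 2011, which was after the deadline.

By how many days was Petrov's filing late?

23 days

56 days after March 12, 2011 is May 7, 2011.
Service was not by mail, so no mail extension applies.
From March 18, 2011 through April 24, 2011 inclusive is 38 days; tolling adds 38 days: May 7, 2011 + 38 days = June 14, 2011.
From April 27, 2011 through April 29, 2011 inclusive is 3 days; tolling adds 3 days: June 14, 2011 + 3 days = June 17, 2011.
Tolling adds 3 days: June 17, 2011 + 3 days = June 20, 2011.
June 20, 2011 is a Monday and not a day on which the Licensing Bureau's offices are closed, so no extension applies.
The deadline is June 20, 2011; from June 20, 2011 to July 13, 2011 is 23 days.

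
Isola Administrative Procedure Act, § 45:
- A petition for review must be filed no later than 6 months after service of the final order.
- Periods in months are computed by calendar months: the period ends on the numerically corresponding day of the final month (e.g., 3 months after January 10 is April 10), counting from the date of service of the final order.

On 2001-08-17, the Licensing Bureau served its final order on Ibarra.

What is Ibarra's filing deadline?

6 months after 2001-08-17 is February 17, 2002.

February 17, 2002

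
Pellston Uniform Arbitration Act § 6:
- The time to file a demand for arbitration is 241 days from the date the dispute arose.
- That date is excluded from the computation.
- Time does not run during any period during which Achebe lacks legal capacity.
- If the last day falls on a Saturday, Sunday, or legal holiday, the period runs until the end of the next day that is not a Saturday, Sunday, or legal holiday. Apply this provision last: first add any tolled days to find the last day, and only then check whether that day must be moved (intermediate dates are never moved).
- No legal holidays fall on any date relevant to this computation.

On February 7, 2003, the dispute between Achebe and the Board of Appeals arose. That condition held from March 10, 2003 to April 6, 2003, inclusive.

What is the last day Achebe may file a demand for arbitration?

November 3, 2003

241 days after February 7, 2003 is October 6, 2003.
From March 10, 2003 through April 6, 2003 inclusive is 28 days; tolling adds 28 days: October 6, 2003 + 28 days = November 3, 2003.
November 3, 2003 is a Monday and not a legal holiday, so no extension applies.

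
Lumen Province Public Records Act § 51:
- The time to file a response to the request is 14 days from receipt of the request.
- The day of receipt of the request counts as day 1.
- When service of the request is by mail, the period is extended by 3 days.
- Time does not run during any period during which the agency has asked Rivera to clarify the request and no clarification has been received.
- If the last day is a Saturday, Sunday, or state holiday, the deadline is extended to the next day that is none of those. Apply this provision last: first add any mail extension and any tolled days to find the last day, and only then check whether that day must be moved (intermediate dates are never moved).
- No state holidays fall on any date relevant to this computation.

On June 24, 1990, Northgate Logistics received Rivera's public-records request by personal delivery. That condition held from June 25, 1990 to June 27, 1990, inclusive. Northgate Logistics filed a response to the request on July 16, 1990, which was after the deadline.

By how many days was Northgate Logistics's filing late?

Counting June 24, 1990 as day 1, day 14 is July 7, 1990.
Service was not by mail, so no mail extension applies.
From June 25, 1990 through June 27, 1990 inclusive is 3 days; tolling adds 3 days: July 7, 1990 + 3 days = July 10, 1990.
July 10, 1990 is a Tuesday and not a state holiday, so no extension applies.
The deadline is July 10, 1990; from July 10, 1990 to July 16, 1990 is 6 days.

6 days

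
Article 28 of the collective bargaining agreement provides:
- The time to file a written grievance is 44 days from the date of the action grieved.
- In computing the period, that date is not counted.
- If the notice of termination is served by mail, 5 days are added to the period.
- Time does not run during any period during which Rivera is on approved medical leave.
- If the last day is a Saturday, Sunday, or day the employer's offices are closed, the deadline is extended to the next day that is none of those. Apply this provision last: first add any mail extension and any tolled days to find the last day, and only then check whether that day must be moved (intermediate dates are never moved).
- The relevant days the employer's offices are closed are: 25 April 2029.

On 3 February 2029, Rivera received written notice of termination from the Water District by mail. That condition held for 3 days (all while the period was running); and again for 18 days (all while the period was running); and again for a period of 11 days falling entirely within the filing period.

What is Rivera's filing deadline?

April 26, 2029

44 days after 3 February 2029 is March 19, 2029.
Service was by mail, adding 5 days: March 19, 2029 + 5 days = March 24, 2029.
Tolling adds 3 days: March 24, 2029 + 3 days = March 27, 2029.
Tolling adds 18 days: March 27, 2029 + 18 days = April 14, 2029.
Tolling adds 11 days: April 14, 2029 + 11 days = April 25, 2029.
April 25, 2029 is a listed holiday. The next qualifying day is April 26, 2029.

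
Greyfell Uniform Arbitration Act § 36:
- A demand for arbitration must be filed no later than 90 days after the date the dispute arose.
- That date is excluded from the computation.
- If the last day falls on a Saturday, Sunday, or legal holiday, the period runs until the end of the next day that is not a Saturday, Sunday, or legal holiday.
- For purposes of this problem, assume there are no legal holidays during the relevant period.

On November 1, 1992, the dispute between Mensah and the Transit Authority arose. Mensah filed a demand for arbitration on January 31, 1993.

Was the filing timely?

Yes

90 days after November 1, 1992 is January 30, 1993.
January 30, 1993 is Saturday; January 31, 1993 is Sunday. The next qualifying day is February 1, 1993.
The deadline is February 1, 1993; the filing on January 31, 1993 is on or before that date.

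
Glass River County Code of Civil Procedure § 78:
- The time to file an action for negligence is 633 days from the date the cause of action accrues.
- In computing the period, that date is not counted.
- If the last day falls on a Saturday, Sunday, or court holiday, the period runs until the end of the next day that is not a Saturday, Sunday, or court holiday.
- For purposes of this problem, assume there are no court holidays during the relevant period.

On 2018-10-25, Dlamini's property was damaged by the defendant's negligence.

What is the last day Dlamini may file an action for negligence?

July 20, 2020

633 days after 2018-10-25 is July 19, 2020.
July 19, 2020 is Sunday. The next qualifying day is July 20, 2020.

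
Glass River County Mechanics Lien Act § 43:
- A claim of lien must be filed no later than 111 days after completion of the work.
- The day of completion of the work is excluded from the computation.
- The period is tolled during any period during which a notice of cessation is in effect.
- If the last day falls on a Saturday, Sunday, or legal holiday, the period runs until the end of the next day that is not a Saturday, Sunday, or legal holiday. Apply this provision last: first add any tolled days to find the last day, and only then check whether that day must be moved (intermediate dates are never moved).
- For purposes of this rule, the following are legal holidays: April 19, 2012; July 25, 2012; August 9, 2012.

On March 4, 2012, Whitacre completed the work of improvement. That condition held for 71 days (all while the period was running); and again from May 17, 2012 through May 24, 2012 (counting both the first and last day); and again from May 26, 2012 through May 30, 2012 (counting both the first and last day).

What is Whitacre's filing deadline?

September 17, 2012

111 days after March 4, 2012 is June 23, 2012.
Tolling adds 71 days: June 23, 2012 + 71 days = September 2, 2012.
From May 17, 2012 through May 24, 2012 inclusive is 8 days; tolling adds 8 days: September 2, 2012 + 8 days = September 10, 2012.
From May 26, 2012 through May 30, 2012 inclusive is 5 days; tolling adds 5 days: September 10, 2012 + 5 days = September 15, 2012.
September 15, 2012 is Saturday; September 16, 2012 is Sunday. The next qualifying day is September 17, 2012.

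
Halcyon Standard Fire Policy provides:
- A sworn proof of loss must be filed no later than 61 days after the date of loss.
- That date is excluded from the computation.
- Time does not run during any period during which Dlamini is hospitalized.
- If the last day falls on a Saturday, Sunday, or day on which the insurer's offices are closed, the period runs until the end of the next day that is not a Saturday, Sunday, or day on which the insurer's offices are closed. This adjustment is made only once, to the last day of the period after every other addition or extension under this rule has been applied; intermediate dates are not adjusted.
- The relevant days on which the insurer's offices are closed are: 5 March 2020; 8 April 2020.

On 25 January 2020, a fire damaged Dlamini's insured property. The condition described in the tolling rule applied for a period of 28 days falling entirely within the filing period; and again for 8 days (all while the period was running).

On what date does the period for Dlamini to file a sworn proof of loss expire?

61 days after 25 January 2020 is March 26, 2020.
Tolling adds 28 days: March 26, 2020 + 28 days = April 23, 2020.
Tolling adds 8 days: April 23, 2020 + 8 days = May 1, 2020.
May 1, 2020 is a Friday and not a day on which the insurer's offices are closed, so no extension applies.

May 1, 2020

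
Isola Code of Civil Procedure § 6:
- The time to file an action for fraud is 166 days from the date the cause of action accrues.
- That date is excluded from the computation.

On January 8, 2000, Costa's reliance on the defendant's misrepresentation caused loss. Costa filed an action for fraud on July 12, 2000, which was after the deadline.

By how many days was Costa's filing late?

166 days after January 8, 2000 is June 22, 2000.
The deadline is June 22, 2000; from June 22, 2000 to July 12, 2000 is 20 days.

20 days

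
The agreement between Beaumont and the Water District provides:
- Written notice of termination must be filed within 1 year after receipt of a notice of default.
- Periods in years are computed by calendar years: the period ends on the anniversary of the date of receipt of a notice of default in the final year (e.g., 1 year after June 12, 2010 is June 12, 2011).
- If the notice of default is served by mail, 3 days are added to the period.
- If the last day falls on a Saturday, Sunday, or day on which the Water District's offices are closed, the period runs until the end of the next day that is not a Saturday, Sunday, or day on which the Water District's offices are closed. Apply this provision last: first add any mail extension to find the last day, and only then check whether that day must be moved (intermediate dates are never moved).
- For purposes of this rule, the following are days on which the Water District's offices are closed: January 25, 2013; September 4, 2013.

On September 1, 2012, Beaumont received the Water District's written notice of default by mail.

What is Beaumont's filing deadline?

September 5, 2013

1 year after September 1, 2012 is September 1, 2013.
Service was by mail, adding 3 days: September 1, 2013 + 3 days = September 4, 2013.
September 4, 2013 is a listed holiday. The next qualifying day is September 5, 2013.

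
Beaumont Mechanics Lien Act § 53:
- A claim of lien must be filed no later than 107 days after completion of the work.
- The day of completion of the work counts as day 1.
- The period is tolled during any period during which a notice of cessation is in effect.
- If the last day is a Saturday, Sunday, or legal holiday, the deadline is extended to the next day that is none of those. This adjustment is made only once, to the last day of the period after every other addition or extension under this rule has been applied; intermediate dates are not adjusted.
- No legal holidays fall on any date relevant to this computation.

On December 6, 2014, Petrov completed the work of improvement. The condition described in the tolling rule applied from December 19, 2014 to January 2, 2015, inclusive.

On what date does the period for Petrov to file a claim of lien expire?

April 6, 2015

Counting December 6, 2014 as day 1, day 107 is March 22, 2015.
From December 19, 2014 through January 2, 2015 inclusive is 15 days; tolling adds 15 days: March 22, 2015 + 15 days = April 6, 2015.
April 6, 2015 is a Monday and not a legal holiday, so no extension applies.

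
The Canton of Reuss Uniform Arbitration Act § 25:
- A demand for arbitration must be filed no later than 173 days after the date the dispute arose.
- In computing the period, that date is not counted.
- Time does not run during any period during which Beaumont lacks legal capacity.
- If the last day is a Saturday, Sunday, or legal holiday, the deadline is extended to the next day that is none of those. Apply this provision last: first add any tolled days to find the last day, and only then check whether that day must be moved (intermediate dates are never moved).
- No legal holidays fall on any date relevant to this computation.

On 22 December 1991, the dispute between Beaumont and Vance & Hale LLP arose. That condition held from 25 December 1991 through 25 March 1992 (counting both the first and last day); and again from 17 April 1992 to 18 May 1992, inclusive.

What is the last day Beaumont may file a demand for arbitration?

October 14, 1992

173 days after 22 December 1991 is June 12, 1992.
From December 25, 1991 through March 25, 1992 inclusive is 92 days; tolling adds 92 days: June 12, 1992 + 92 days = September 12, 1992.
From April 17, 1992 through May 18, 1992 inclusive is 32 days; tolling adds 32 days: September 12, 1992 + 32 days = October 14, 1992.
October 14, 1992 is a Wednesday and not a legal holiday, so no extension applies.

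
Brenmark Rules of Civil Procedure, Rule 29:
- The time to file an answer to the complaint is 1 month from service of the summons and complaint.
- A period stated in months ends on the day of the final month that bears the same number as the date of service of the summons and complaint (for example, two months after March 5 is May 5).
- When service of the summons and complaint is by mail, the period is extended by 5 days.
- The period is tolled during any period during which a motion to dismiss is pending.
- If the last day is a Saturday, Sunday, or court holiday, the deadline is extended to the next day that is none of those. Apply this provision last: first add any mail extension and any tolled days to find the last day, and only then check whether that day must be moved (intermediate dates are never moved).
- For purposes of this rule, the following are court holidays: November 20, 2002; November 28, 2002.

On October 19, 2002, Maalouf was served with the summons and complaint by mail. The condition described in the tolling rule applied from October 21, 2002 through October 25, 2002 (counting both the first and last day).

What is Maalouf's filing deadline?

November 29, 2002

1 month after October 19, 2002 is November 19, 2002.
Service was by mail, adding 5 days: November 19, 2002 + 5 days = November 24, 2002.
From October 21, 2002 through October 25, 2002 inclusive is 5 days; tolling adds 5 days: November 24, 2002 + 5 days = November 29, 2002.
November 29, 2002 is a Friday and not a court holiday, so no extension applies.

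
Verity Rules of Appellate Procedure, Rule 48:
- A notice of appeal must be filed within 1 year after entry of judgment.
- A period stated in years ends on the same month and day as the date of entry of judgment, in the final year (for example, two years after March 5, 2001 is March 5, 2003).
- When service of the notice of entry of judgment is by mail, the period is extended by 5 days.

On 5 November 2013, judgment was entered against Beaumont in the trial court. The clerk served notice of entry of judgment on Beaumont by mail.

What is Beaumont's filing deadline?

1 year after 5 November 2013 is November 5, 2014.
Service was by mail, adding 5 days: November 5, 2014 + 5 days = November 10, 2014.

November 10, 2014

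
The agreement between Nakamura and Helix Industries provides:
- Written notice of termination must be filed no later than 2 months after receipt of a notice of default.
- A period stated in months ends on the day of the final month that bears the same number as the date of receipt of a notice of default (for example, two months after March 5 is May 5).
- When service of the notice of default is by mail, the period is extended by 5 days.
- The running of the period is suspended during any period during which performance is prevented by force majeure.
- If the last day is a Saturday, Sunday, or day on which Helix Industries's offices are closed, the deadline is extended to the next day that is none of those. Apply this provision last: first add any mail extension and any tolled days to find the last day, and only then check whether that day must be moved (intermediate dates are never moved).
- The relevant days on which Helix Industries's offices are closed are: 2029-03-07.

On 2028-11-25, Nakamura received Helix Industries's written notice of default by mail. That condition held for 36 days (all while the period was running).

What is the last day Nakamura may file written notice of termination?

March 8, 2029

2 months after 2028-11-25 is January 25, 2029.
Service was by mail, adding 5 days: January 25, 2029 + 5 days = January 30, 2029.
Tolling adds 36 days: January 30, 2029 + 36 days = March 7, 2029.
March 7, 2029 is a listed holiday. The next qualifying day is March 8, 2029.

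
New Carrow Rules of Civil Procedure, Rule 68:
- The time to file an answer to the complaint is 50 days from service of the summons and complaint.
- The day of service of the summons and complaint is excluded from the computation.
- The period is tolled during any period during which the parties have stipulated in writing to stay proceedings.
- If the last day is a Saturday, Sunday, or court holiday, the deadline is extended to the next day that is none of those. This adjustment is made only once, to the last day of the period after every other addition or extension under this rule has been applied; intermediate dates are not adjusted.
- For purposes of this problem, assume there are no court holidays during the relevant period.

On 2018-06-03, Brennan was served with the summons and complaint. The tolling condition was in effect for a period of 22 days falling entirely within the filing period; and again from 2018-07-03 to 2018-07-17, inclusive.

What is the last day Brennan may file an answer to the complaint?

50 days after 2018-06-03 is July 23, 2018.
Tolling adds 22 days: July 23, 2018 + 22 days = August 14, 2018.
From July 3, 2018 through July 17, 2018 inclusive is 15 days; tolling adds 15 days: August 14, 2018 + 15 days = August 29, 2018.
August 29, 2018 is a Wednesday and not a court holiday, so no extension applies.

August 29, 2018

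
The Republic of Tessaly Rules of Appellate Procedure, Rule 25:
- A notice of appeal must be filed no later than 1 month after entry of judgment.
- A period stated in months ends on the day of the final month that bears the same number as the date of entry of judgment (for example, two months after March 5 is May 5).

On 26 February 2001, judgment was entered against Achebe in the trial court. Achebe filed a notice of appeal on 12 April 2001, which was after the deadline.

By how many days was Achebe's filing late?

17 days

1 month after 26 February 2001 is March 26, 2001.
The deadline is March 26, 2001; from March 26, 2001 to April 12, 2001 is 17 days.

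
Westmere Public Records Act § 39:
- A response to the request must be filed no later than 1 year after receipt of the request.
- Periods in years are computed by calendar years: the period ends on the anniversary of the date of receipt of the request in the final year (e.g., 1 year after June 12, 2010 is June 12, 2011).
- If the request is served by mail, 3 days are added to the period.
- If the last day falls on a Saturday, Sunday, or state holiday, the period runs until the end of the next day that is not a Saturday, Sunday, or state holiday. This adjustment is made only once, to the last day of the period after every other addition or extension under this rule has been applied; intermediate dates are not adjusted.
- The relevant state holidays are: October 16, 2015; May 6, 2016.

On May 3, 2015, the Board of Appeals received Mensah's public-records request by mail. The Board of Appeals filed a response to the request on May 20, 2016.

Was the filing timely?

1 year after May 3, 2015 is May 3, 2016.
Service was by mail, adding 3 days: May 3, 2016 + 3 days = May 6, 2016.
May 6, 2016 is a listed holiday; May 7, 2016 is Saturday; May 8, 2016 is Sunday. The next qualifying day is May 9, 2016.
The deadline is May 9, 2016; the filing on May 20, 2016 is after that date.

No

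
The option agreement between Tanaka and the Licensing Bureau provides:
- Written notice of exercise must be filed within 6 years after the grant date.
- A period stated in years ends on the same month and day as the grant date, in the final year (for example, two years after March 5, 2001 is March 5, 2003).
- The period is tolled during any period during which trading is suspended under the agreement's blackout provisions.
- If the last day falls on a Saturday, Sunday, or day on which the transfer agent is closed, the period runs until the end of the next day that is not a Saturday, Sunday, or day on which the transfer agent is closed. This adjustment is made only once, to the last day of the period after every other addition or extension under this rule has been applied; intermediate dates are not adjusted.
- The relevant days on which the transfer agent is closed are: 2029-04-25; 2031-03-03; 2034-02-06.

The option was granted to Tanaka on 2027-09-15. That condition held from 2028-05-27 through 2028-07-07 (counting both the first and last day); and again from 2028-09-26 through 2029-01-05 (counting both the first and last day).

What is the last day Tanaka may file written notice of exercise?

February 7, 2034

6 years after 2027-09-15 is September 15, 2033.
From May 27, 2028 through July 7, 2028 inclusive is 42 days; tolling adds 42 days: September 15, 2033 + 42 days = October 27, 2033.
From September 26, 2028 through January 5, 2029 inclusive is 102 days; tolling adds 102 days: October 27, 2033 + 102 days = February 6, 2034.
February 6, 2034 is a listed holiday. The next qualifying day is February 7, 2034.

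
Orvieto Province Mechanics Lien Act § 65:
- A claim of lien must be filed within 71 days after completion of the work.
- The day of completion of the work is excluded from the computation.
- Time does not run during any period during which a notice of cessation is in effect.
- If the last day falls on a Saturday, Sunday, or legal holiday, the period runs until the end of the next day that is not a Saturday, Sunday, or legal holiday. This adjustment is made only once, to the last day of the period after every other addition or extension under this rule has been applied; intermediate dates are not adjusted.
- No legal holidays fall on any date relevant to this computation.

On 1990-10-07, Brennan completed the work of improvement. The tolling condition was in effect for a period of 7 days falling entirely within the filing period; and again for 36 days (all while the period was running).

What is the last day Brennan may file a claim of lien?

January 29, 1991

71 days after 1990-10-07 is December 17, 1990.
Tolling adds 7 days: December 17, 1990 + 7 days = December 24, 1990.
Tolling adds 36 days: December 24, 1990 + 36 days = January 29, 1991.
January 29, 1991 is a Tuesday and not a legal holiday, so no extension applies.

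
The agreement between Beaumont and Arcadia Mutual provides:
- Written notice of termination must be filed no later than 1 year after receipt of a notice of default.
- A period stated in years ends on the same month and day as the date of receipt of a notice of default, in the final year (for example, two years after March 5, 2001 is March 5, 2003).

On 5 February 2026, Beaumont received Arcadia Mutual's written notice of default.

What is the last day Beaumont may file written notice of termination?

February 5, 2027

1 year after 5 February 2026 is February 5, 2027.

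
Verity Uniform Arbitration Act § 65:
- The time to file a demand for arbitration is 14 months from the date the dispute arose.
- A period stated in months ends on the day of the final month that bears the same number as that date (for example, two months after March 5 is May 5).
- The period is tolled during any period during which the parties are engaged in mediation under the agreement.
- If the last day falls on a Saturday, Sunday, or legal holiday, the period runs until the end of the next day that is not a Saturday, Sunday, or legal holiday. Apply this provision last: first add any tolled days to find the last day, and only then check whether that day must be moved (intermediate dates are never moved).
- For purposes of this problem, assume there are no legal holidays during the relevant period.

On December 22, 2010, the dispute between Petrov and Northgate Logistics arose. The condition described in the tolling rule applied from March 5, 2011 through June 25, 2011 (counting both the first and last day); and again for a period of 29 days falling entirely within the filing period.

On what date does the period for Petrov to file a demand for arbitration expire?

July 13, 2012

14 months after December 22, 2010 is February 22, 2012.
From March 5, 2011 through June 25, 2011 inclusive is 113 days; tolling adds 113 days: February 22, 2012 + 113 days = June 14, 2012.
Tolling adds 29 days: June 14, 2012 + 29 days = July 13, 2012.
July 13, 2012 is a Friday and not a legal holiday, so no extension applies.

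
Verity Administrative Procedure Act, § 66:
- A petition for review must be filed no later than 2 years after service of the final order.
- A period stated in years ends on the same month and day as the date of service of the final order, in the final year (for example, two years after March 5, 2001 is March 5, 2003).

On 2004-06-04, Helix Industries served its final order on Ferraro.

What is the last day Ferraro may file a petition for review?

June 4, 2006

2 years after 2004-06-04 is June 4, 2006.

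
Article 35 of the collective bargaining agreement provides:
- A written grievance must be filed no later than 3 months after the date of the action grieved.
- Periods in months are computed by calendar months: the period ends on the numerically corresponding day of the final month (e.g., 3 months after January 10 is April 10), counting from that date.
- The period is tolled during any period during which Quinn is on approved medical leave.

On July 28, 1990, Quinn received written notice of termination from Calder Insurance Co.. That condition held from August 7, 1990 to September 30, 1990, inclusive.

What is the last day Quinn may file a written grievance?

3 months after July 28, 1990 is October 28, 1990.
From August 7, 1990 through September 30, 1990 inclusive is 55 days; tolling adds 55 days: October 28, 1990 + 55 days = December 22, 1990.

December 22, 1990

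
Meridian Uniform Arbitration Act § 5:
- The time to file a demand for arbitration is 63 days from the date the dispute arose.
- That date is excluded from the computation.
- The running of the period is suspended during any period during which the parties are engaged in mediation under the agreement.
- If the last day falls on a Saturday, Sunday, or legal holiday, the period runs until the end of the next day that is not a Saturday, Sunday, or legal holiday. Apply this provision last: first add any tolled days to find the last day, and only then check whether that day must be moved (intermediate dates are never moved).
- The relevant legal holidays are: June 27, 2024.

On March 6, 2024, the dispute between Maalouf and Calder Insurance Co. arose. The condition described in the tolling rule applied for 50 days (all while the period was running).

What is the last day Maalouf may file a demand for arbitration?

63 days after March 6, 2024 is May 8, 2024.
Tolling adds 50 days: May 8, 2024 + 50 days = June 27, 2024.
June 27, 2024 is a listed holiday. The next qualifying day is June 28, 2024.

June 28, 2024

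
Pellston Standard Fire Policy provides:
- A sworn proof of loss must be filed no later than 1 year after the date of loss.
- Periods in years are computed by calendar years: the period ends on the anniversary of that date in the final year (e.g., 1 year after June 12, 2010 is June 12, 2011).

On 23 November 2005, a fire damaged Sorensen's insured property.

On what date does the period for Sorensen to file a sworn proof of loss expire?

November 23, 2006

1 year after 23 November 2005 is November 23, 2006.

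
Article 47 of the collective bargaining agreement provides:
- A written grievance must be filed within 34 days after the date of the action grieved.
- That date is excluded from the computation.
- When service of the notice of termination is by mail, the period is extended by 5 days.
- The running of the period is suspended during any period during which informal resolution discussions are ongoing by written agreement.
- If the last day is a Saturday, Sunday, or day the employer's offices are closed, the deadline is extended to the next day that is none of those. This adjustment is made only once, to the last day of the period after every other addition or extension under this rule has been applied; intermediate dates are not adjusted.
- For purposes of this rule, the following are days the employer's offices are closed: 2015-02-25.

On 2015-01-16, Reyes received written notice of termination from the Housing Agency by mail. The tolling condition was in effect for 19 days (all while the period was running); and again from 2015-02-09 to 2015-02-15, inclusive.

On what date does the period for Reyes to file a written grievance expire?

March 23, 2015

34 days after 2015-01-16 is February 19, 2015.
Service was by mail, adding 5 days: February 19, 2015 + 5 days = February 24, 2015.
Tolling adds 19 days: February 24, 2015 + 19 days = March 15, 2015.
From February 9, 2015 through February 15, 2015 inclusive is 7 days; tolling adds 7 days: March 15, 2015 + 7 days = March 22, 2015.
March 22, 2015 is Sunday. The next qualifying day is March 23, 2015.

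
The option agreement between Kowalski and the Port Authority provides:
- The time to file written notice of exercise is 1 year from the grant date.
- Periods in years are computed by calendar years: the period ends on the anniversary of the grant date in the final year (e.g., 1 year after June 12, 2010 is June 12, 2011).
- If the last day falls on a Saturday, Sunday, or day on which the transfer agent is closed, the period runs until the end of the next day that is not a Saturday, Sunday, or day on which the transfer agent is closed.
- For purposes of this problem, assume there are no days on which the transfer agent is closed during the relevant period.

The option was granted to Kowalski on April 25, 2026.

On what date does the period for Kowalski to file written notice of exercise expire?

April 26, 2027

1 year after April 25, 2026 is April 25, 2027.
April 25, 2027 is Sunday. The next qualifying day is April 26, 2027.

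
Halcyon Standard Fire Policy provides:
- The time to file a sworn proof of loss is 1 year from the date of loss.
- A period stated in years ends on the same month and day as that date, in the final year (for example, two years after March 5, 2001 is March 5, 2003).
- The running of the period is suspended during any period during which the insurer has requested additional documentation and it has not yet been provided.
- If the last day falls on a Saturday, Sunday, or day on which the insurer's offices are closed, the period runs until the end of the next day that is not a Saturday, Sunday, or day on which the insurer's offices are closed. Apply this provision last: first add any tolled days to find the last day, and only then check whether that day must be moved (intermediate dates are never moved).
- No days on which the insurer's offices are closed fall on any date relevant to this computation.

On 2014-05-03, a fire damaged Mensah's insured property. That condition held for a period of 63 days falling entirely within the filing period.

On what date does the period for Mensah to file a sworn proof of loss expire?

July 6, 2015

1 year after 2014-05-03 is May 3, 2015.
Tolling adds 63 days: May 3, 2015 + 63 days = July 5, 2015.
July 5, 2015 is Sunday. The next qualifying day is July 6, 2015.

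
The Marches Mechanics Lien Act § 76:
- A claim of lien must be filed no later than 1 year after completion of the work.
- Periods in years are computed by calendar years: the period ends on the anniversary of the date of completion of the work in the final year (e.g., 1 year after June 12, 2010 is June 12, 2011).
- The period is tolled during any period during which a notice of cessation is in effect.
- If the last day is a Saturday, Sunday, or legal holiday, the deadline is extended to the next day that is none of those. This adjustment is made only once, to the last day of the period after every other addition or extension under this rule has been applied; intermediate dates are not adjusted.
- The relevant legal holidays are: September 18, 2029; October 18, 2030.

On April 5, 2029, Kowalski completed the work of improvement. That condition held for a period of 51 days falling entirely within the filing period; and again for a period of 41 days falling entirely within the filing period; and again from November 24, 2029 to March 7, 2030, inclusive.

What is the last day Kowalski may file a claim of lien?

1 year after April 5, 2029 is April 5, 2030.
Tolling adds 51 days: April 5, 2030 + 51 days = May 26, 2030.
Tolling adds 41 days: May 26, 2030 + 41 days = July 6, 2030.
From November 24, 2029 through March 7, 2030 inclusive is 104 days; tolling adds 104 days: July 6, 2030 + 104 days = October 18, 2030.
October 18, 2030 is a listed holiday; October 19, 2030 is Saturday; October 20, 2030 is Sunday. The next qualifying day is October 21, 2030.

October 21, 2030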